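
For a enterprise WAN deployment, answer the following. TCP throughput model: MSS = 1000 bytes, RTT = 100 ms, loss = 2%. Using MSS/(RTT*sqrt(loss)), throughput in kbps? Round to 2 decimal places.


Given: MSS = 1000 bytes, RTT = 100 ms, loss = 2%
RTT in seconds = 100 / 1000 = 0.1
Loss rate = 2% = 0.02
sqrt(loss) = sqrt(0.02) = 0.141421356237
Throughput (bytes/s) = 1000 / (0.1 * 0.141421356237) = 70710.6781
Throughput (kbps) = 70710.6781 * 8 / 1000 = 565.685425 -> 565.69 kbps (2 dp)

565.69


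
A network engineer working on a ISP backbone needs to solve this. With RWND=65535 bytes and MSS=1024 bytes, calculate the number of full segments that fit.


Given: RWND = 65535 bytes, MSS = 1024 bytes
Full segments = floor(RWND / MSS)
Full segments = floor(65535 / 1024)
Full segments = floor(63.999) = 63

63


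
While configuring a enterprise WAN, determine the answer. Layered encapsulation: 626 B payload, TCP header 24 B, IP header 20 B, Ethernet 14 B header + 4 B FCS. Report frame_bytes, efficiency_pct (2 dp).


TCP segment = 626 + 24 = 650 B
IP packet = 650 + 20 = 670 B
Ethernet frame = 670 + 14 + 4 = 688 B
Efficiency = app / frame = 626 / 688 = 0.909884 = 90.9884% -> 90.99% (2 dp)

688, 90.99


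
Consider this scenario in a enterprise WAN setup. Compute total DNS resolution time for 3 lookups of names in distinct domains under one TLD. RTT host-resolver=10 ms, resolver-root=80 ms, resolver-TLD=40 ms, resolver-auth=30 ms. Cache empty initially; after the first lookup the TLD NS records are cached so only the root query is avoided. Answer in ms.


Lookup 1 (cold cache): local + root + TLD + auth = 10 + 80 + 40 + 30 = 160 ms
Lookups 2..3 (TLD NS cached -> skip root; new domain -> still ask TLD and auth): local + TLD + auth = 10 + 40 + 30 = 80 ms each
Remaining 2 lookups: 2 * 80 = 160 ms
Total = 160 + 160 = 320 ms

320


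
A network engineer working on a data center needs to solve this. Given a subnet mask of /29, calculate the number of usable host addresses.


Given: subnet mask /29
Host bits = 32 - 29 = 3
Total addresses = 2^3 = 8
Usable hosts = 8 - 2 (network + broadcast) = 6

6


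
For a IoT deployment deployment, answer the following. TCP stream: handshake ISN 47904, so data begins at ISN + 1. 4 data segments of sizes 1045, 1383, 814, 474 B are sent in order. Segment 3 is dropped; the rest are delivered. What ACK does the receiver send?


SYN uses sequence number 47904; first data byte = ISN + 1 = 47905.
Segment 1: SEQ = 47905, len = 1045 B, covers [47905, 48949]
Segment 2: SEQ = 48950, len = 1383 B, covers [48950, 50332]
Segment 3: SEQ = 50333, len = 814 B, covers [50333, 51146] [LOST]
Segment 4: SEQ = 51147, len = 474 B, covers [51147, 51620]
In-order data received: bytes [47905, 50332] (segments 1..2).
Segment 3 missing -> gap begins at byte 50333; later segments buffered out of order.
Cumulative ACK = next expected in-order byte = 47905 + 1045 + 1383 = 50333

50333


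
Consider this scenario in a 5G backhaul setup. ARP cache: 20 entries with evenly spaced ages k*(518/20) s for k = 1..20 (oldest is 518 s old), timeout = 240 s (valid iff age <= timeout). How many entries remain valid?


Ages are k * 518/20 s for k = 1..20 (spacing = 25.9000 s).
Entry k is valid iff k * 518/20 <= 240 iff k <= 20 * 240 / 518 = 9.2664
n_valid = floor(9.2664) = 9
(n_stale = 20 - 9 = 11)

9


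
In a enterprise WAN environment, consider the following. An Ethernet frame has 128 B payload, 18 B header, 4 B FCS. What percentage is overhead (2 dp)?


Given: payload = 128 B, header = 18 B, trailer = 4 B
Overhead bytes = header + trailer = 18 + 4 = 22
Total frame = payload + overhead = 128 + 22 = 150
Overhead % = 22 / 150 * 100 = 14.6667% -> 14.67% (2 dp)

14.67


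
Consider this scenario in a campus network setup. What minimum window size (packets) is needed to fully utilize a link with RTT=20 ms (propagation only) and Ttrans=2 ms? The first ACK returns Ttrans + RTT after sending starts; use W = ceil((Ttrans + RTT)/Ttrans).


Given: Ttrans = 2 ms, RTT = 20 ms (= 2 * Tprop, Tprop = 10 ms)
Time until first ACK returns = Ttrans + RTT = 2 + 20 = 22 ms
Need W * Ttrans >= Ttrans + RTT  ->  W >= (Ttrans + RTT) / Ttrans
(Ttrans + RTT) / Ttrans = 22 / 2 = 11
W_min = ceil(11) = 11

11


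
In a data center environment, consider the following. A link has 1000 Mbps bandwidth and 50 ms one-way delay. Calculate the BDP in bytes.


Given: bandwidth = 1000 Mbps, delay = 50 ms
BDP in bits = 1000 * 10^6 * 50 / 1000
BDP in bits = 50000000
BDP in bytes = 50000000 / 8 = 6250000

6250000


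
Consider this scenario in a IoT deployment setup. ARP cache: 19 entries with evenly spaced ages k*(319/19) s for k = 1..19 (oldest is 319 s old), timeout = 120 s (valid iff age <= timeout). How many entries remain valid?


Ages are k * 319/19 s for k = 1..19 (spacing = 16.7895 s).
Entry k is valid iff k * 319/19 <= 120 iff k <= 19 * 120 / 319 = 7.1473
n_valid = floor(7.1473) = 7
(n_stale = 19 - 7 = 12)

7


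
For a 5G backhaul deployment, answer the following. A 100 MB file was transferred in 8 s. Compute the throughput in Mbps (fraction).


Given: file = 100 MB, time = 8 s
File in Mb = 100 * 8 = 800 Mb
Throughput = 800 / 8 Mbps
Throughput = 100 Mbps

100


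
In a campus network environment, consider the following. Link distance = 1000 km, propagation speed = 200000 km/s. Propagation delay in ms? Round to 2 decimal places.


Given: distance = 1000 km, speed = 200000 km/s
Delay = distance / speed = 1000 / 200000 seconds
Delay in ms = 1000 * 1000 / 200000
Delay = 5.0000 ms
Rounded to 2 dp = 5.00 ms

5.00


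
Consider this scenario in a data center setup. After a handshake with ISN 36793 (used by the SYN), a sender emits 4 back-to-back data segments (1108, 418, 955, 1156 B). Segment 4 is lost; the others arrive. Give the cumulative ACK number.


SYN uses sequence number 36793; first data byte = ISN + 1 = 36794.
Segment 1: SEQ = 36794, len = 1108 B, covers [36794, 37901]
Segment 2: SEQ = 37902, len = 418 B, covers [37902, 38319]
Segment 3: SEQ = 38320, len = 955 B, covers [38320, 39274]
Segment 4: SEQ = 39275, len = 1156 B, covers [39275, 40430] [LOST]
In-order data received: bytes [36794, 39274] (segments 1..3).
Segment 4 missing -> gap begins at byte 39275.
Cumulative ACK = next expected in-order byte = 36794 + 1108 + 418 + 955 = 39275

39275


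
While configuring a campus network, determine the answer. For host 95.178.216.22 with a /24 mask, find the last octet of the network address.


Given: IP = 95.178.216.22, prefix = /24
Subnet mask = 255.255.255.0
Last octet of IP: 22
Last octet of mask: 0
Network last octet = 22 AND 0 = 0

0


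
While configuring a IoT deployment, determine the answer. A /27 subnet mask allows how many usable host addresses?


Given: subnet mask /27
Host bits = 32 - 27 = 5
Total addresses = 2^5 = 32
Usable hosts = 32 - 2 (network + broadcast) = 30

30


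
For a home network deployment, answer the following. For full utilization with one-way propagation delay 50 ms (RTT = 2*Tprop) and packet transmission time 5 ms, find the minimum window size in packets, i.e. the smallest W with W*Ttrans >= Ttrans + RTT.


Given: Ttrans = 5 ms, RTT = 100 ms (= 2 * Tprop, Tprop = 50 ms)
Time until first ACK returns = Ttrans + RTT = 5 + 100 = 105 ms
Need W * Ttrans >= Ttrans + RTT  ->  W >= (Ttrans + RTT) / Ttrans
(Ttrans + RTT) / Ttrans = 105 / 5 = 21
W_min = ceil(21) = 21

21


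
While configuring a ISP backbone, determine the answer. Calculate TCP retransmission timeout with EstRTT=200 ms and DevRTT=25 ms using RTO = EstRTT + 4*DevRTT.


Given: EstRTT = 200 ms, DevRTT = 25 ms
Timeout = EstRTT + 4 * DevRTT
4 * DevRTT = 4 * 25 = 100
Timeout = 200 + 100 = 300 ms

300


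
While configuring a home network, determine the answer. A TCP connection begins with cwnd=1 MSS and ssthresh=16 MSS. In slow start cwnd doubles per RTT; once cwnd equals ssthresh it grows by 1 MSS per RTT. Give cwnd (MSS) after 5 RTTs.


RTT 0: cwnd = 1 MSS (initial)
RTT 1: cwnd = 2 MSS (slow start, doubled)
RTT 2: cwnd = 4 MSS (slow start, doubled)
RTT 3: cwnd = 8 MSS (slow start, doubled)
RTT 4: cwnd = 16 MSS (slow start, doubled)
RTT 5: cwnd = 17 MSS (congestion avoidance, +1)

17


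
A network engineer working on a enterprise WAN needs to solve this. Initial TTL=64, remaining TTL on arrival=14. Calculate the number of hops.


Given: initial TTL = 64, received TTL = 14
Hops = initial TTL - received TTL
Hops = 64 - 14 = 50

50


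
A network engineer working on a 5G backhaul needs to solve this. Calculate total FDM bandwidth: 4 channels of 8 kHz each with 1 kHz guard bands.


Given: 4 channels, 8 kHz each, guard = 1 kHz
Channel bandwidth = 4 * 8 = 32 kHz
Guard bands = 3 gaps * 1 kHz = 3 kHz
Total = 32 + 3 = 35 kHz

35


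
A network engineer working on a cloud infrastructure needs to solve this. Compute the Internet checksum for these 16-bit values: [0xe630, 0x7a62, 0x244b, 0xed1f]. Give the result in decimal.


Given words: [0xe630, 0x7a62, 0x244b, 0xed1f]
Step 1: Sum all words
Raw sum = 58928 + 31330 + 9291 + 60703 = 160252
Step 2: Fold carry: (29180 + 2) = 29182
One's complement = ~29182 & 0xFFFF = 36353

36353


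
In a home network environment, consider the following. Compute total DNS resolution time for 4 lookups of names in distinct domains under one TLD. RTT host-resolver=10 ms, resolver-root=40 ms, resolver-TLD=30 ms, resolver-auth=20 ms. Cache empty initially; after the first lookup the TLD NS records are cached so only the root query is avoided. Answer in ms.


Lookup 1 (cold cache): local + root + TLD + auth = 10 + 40 + 30 + 20 = 100 ms
Lookups 2..4 (TLD NS cached -> skip root; new domain -> still ask TLD and auth): local + TLD + auth = 10 + 30 + 20 = 60 ms each
Remaining 3 lookups: 3 * 60 = 180 ms
Total = 100 + 180 = 280 ms

280


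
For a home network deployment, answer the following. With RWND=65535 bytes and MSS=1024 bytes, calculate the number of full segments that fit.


Given: RWND = 65535 bytes, MSS = 1024 bytes
Full segments = floor(RWND / MSS)
Full segments = floor(65535 / 1024)
Full segments = floor(63.999) = 63

63


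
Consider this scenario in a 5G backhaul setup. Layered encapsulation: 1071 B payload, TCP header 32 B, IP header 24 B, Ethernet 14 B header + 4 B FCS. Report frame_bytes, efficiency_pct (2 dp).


TCP segment = 1071 + 32 = 1103 B
IP packet = 1103 + 24 = 1127 B
Ethernet frame = 1127 + 14 + 4 = 1145 B
Efficiency = app / frame = 1071 / 1145 = 0.935371 = 93.5371% -> 93.54% (2 dp)

1145, 93.54


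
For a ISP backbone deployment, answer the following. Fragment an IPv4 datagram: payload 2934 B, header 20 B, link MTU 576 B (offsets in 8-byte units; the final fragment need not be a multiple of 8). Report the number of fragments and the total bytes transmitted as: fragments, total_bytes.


Max data per non-final fragment = floor((MTU - header)/8)*8 = floor((576 - 20)/8)*8 = floor(556/8)*8 = 552 B
Final fragment needs no 8-byte alignment: it can carry up to MTU - header = 556 B
Non-final fragments needed = ceil((payload - 556) / 552) = ceil(2378/552) = ceil(4.3080) = 5
Number of fragments = 5 + 1 = 6
Fragment sizes (data): 5 * 552 B + 174 B (last, 174 <= 556 OK)
Total bytes sent = payload + n_frags * header = 2934 + 6*20 = 2934 + 120 = 3054 B

6, 3054


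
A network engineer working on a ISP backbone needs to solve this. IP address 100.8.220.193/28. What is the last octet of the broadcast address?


Given: IP = 100.8.220.193, prefix = /28
Host bits = 32 - 28 = 4
Network last octet = 193 AND mask = 192
Host part size = 2^4 - 1 = 15
Broadcast last octet = 192 OR 15 = 207

207


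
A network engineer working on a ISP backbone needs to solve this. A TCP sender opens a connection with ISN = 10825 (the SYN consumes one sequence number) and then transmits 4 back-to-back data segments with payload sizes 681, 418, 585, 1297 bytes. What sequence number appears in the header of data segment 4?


The SYN occupies sequence number ISN = 10825, so the first data byte is ISN + 1 = 10826.
SEQ of data segment i = (ISN + 1) + sum of payload sizes of segments 1..i-1.
Segment 1: SEQ = 10826, payload = 681 bytes
Segment 2: SEQ = 11507, payload = 418 bytes
Segment 3: SEQ = 11925, payload = 585 bytes
Segment 4: SEQ = 12510, payload = 1297 bytes
SEQ of segment 4 = 10826 + 681 + 418 + 585 = 12510

12510


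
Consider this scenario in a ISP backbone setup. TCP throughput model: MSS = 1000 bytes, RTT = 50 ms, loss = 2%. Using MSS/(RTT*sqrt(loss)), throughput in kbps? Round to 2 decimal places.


Given: MSS = 1000 bytes, RTT = 50 ms, loss = 2%
RTT in seconds = 50 / 1000 = 0.05
Loss rate = 2% = 0.02
sqrt(loss) = sqrt(0.02) = 0.141421356237
Throughput (bytes/s) = 1000 / (0.05 * 0.141421356237) = 141421.3562
Throughput (kbps) = 141421.3562 * 8 / 1000 = 1131.370850 -> 1131.37 kbps (2 dp)

1131.37


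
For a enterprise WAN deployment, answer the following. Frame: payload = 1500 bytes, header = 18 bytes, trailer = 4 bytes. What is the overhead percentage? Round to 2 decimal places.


Given: payload = 1500 B, header = 18 B, trailer = 4 B
Overhead bytes = header + trailer = 18 + 4 = 22
Total frame = payload + overhead = 1500 + 22 = 1522
Overhead % = 22 / 1522 * 100 = 1.4455% -> 1.45% (2 dp)

1.45


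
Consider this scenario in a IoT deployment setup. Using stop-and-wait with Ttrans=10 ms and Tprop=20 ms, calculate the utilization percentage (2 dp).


Given: Ttrans = 10 ms, Tprop = 20 ms
RTT = 2 * Tprop = 2 * 20 = 40 ms
U = Ttrans / (Ttrans + RTT)
U = 10 / (10 + 40)
U = 10 / 50 = 0.2
U% = 20.00%

20.00


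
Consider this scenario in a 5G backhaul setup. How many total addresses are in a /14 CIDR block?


Given: CIDR prefix /14
Host bits = 32 - 14 = 18
Total addresses = 2^18 = 262144

262144


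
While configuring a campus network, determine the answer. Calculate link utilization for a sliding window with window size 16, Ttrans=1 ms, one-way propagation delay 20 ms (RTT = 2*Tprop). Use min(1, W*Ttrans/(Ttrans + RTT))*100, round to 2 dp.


Given: W = 16, Ttrans = 1 ms, RTT = 40 ms (= 2 * Tprop, Tprop = 20 ms)
Cycle time = Ttrans + RTT = 1 + 40 = 41 ms (first packet sent until its ACK returns)
W * Ttrans = 16 * 1 = 16 ms of sending per cycle
W * Ttrans / (Ttrans + RTT) = 16 / 41 = 0.390244
U = min(1, 0.390244) = 0.390244
U% = 39.02%

39.02


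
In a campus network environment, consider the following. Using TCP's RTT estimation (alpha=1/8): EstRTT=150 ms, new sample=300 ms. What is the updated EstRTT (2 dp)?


Given: EstRTT = 150 ms, SampleRTT = 300 ms, alpha = 1/8
New EstRTT = (1 - alpha) * EstRTT + alpha * SampleRTT
(7/8) * 150 = 131.25
(1/8) * 300 = 37.5
New EstRTT = 131.25 + 37.5 = 168.75 ms -> 168.75 ms (2 dp)

168.75


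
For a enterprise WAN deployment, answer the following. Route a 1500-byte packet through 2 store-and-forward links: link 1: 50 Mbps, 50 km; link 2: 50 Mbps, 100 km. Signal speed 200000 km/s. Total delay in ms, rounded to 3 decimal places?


Packet = 1500 bytes = 12000 bits. Store-and-forward: sum (t_trans + t_prop) per link.
Link 1: t_trans = 12000/(50*10^6) s = 0.2400 ms; t_prop = 50/200000 s = 0.2500 ms; subtotal = 0.4900 ms
Link 2: t_trans = 12000/(50*10^6) s = 0.2400 ms; t_prop = 100/200000 s = 0.5000 ms; subtotal = 0.7400 ms
End-to-end = 0.4900 + 0.7400 = 1.2300 ms -> 1.230 ms (3 dp)

1.230


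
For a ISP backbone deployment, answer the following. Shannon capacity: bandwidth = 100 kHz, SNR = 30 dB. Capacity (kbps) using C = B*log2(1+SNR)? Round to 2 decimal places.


Given: B = 100 kHz, SNR = 30 dB
SNR linear = 10^(30/10) = 1000
1 + SNR = 1001
log2(1001) = 9.9672262588
C = 100 * 1000 * 9.9672262588 = 996722.6259 bps
C = 996.722626 kbps -> 996.72 kbps (2 dp)

996.72


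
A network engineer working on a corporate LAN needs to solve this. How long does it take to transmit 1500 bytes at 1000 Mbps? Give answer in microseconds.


Given: packet = 1500 bytes, bandwidth = 1000 Mbps
Packet in bits = 1500 * 8 = 12000 bits
Bandwidth = 1000 * 10^6 = 1000000000 bps
Time = 12000 / 1000000000 seconds
Time in us = 12000 * 10^6 / 1000000000 = 12

12


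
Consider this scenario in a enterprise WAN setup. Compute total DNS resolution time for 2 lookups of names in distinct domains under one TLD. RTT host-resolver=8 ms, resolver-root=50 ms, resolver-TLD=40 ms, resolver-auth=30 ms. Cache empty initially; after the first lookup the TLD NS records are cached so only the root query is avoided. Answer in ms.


Lookup 1 (cold cache): local + root + TLD + auth = 8 + 50 + 40 + 30 = 128 ms
Lookups 2..2 (TLD NS cached -> skip root; new domain -> still ask TLD and auth): local + TLD + auth = 8 + 40 + 30 = 78 ms each
Remaining 1 lookups: 1 * 78 = 78 ms
Total = 128 + 78 = 206 ms

206


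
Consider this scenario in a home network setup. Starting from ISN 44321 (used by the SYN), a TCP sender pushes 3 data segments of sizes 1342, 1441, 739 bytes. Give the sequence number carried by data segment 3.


The SYN occupies sequence number ISN = 44321, so the first data byte is ISN + 1 = 44322.
SEQ of data segment i = (ISN + 1) + sum of payload sizes of segments 1..i-1.
Segment 1: SEQ = 44322, payload = 1342 bytes
Segment 2: SEQ = 45664, payload = 1441 bytes
Segment 3: SEQ = 47105, payload = 739 bytes
SEQ of segment 3 = 44322 + 1342 + 1441 = 47105

47105


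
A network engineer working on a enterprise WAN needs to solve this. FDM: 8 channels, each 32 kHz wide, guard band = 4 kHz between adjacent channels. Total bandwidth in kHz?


Given: 8 channels, 32 kHz each, guard = 4 kHz
Channel bandwidth = 8 * 32 = 256 kHz
Guard bands = 7 gaps * 4 kHz = 28 kHz
Total = 256 + 28 = 284 kHz

284


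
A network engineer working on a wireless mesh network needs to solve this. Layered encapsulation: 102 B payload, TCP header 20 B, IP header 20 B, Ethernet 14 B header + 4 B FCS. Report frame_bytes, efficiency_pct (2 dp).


TCP segment = 102 + 20 = 122 B
IP packet = 122 + 20 = 142 B
Ethernet frame = 142 + 14 + 4 = 160 B
Efficiency = app / frame = 102 / 160 = 0.637500 = 63.7500% -> 63.75% (2 dp)

160, 63.75


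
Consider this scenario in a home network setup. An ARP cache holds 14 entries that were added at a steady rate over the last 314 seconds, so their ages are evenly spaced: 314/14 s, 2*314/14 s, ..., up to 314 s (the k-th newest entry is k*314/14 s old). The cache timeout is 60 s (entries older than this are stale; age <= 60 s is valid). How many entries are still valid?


Ages are k * 314/14 s for k = 1..14 (spacing = 22.4286 s).
Entry k is valid iff k * 314/14 <= 60 iff k <= 14 * 60 / 314 = 2.6752
n_valid = floor(2.6752) = 2
(n_stale = 14 - 2 = 12)

2


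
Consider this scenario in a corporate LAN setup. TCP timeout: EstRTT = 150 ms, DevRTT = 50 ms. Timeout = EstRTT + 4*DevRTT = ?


Given: EstRTT = 150 ms, DevRTT = 50 ms
Timeout = EstRTT + 4 * DevRTT
4 * DevRTT = 4 * 50 = 200
Timeout = 150 + 200 = 350 ms

350


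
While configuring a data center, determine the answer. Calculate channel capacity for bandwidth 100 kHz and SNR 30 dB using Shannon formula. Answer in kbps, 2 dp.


Given: B = 100 kHz, SNR = 30 dB
SNR linear = 10^(30/10) = 1000
1 + SNR = 1001
log2(1001) = 9.9672262588
C = 100 * 1000 * 9.9672262588 = 996722.6259 bps
C = 996.722626 kbps -> 996.72 kbps (2 dp)

996.72


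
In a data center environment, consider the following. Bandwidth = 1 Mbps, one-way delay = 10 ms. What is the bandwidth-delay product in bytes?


Given: bandwidth = 1 Mbps, delay = 10 ms
BDP in bits = 1 * 10^6 * 10 / 1000
BDP in bits = 10000
BDP in bytes = 10000 / 8 = 1250

1250


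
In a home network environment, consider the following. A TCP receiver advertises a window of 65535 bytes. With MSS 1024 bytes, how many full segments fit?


Given: RWND = 65535 bytes, MSS = 1024 bytes
Full segments = floor(RWND / MSS)
Full segments = floor(65535 / 1024)
Full segments = floor(63.999) = 63

63


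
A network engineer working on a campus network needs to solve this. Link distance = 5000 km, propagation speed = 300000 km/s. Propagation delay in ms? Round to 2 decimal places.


Given: distance = 5000 km, speed = 300000 km/s
Delay = distance / speed = 5000 / 300000 seconds
Delay in ms = 5000 * 1000 / 300000
Delay = 16.6667 ms
Rounded to 2 dp = 16.67 ms

16.67


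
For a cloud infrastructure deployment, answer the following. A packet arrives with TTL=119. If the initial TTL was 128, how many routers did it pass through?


Given: initial TTL = 128, received TTL = 119
Hops = initial TTL - received TTL
Hops = 128 - 119 = 9

9


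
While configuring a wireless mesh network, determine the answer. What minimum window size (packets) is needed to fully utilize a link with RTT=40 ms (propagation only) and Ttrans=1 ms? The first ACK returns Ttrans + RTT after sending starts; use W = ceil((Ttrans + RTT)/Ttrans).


Given: Ttrans = 1 ms, RTT = 40 ms (= 2 * Tprop, Tprop = 20 ms)
Time until first ACK returns = Ttrans + RTT = 1 + 40 = 41 ms
Need W * Ttrans >= Ttrans + RTT  ->  W >= (Ttrans + RTT) / Ttrans
(Ttrans + RTT) / Ttrans = 41 / 1 = 41
W_min = ceil(41) = 41

41


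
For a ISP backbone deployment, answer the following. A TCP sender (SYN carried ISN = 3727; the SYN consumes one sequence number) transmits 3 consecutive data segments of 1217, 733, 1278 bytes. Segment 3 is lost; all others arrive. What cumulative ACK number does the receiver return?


SYN uses sequence number 3727; first data byte = ISN + 1 = 3728.
Segment 1: SEQ = 3728, len = 1217 B, covers [3728, 4944]
Segment 2: SEQ = 4945, len = 733 B, covers [4945, 5677]
Segment 3: SEQ = 5678, len = 1278 B, covers [5678, 6955] [LOST]
In-order data received: bytes [3728, 5677] (segments 1..2).
Segment 3 missing -> gap begins at byte 5678.
Cumulative ACK = next expected in-order byte = 3728 + 1217 + 733 = 5678

5678


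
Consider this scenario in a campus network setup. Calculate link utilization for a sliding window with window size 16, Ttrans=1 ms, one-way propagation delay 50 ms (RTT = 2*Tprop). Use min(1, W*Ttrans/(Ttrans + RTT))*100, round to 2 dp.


Given: W = 16, Ttrans = 1 ms, RTT = 100 ms (= 2 * Tprop, Tprop = 50 ms)
Cycle time = Ttrans + RTT = 1 + 100 = 101 ms (first packet sent until its ACK returns)
W * Ttrans = 16 * 1 = 16 ms of sending per cycle
W * Ttrans / (Ttrans + RTT) = 16 / 101 = 0.158416
U = min(1, 0.158416) = 0.158416
U% = 15.84%

15.84


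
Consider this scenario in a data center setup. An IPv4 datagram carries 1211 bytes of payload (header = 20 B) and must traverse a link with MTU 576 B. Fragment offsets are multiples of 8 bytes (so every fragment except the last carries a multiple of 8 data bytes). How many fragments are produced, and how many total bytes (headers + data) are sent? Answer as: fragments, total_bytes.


Max data per non-final fragment = floor((MTU - header)/8)*8 = floor((576 - 20)/8)*8 = floor(556/8)*8 = 552 B
Final fragment needs no 8-byte alignment: it can carry up to MTU - header = 556 B
Non-final fragments needed = ceil((payload - 556) / 552) = ceil(655/552) = ceil(1.1866) = 2
Number of fragments = 2 + 1 = 3
Fragment sizes (data): 2 * 552 B + 107 B (last, 107 <= 556 OK)
Total bytes sent = payload + n_frags * header = 1211 + 3*20 = 1211 + 60 = 1271 B

3, 1271


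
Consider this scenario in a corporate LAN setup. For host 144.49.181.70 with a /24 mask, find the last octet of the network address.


Given: IP = 144.49.181.70, prefix = /24
Subnet mask = 255.255.255.0
Last octet of IP: 70
Last octet of mask: 0
Network last octet = 70 AND 0 = 0

0


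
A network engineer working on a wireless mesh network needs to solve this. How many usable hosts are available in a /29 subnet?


Given: subnet mask /29
Host bits = 32 - 29 = 3
Total addresses = 2^3 = 8
Usable hosts = 8 - 2 (network + broadcast) = 6

6


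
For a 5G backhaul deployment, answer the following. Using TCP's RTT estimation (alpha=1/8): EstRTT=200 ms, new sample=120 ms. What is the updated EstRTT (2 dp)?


Given: EstRTT = 200 ms, SampleRTT = 120 ms, alpha = 1/8
New EstRTT = (1 - alpha) * EstRTT + alpha * SampleRTT
(7/8) * 200 = 175
(1/8) * 120 = 15
New EstRTT = 175 + 15 = 190 ms -> 190.00 ms (2 dp)

190.00


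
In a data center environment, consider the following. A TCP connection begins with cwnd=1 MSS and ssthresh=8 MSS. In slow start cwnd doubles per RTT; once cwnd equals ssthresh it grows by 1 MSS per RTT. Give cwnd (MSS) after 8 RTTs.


RTT 0: cwnd = 1 MSS (initial)
RTT 1: cwnd = 2 MSS (slow start, doubled)
RTT 2: cwnd = 4 MSS (slow start, doubled)
RTT 3: cwnd = 8 MSS (slow start, doubled)
RTT 4: cwnd = 9 MSS (congestion avoidance, +1)
RTT 5: cwnd = 10 MSS (congestion avoidance, +1)
RTT 6: cwnd = 11 MSS (congestion avoidance, +1)
RTT 7: cwnd = 12 MSS (congestion avoidance, +1)
RTT 8: cwnd = 13 MSS (congestion avoidance, +1)

13


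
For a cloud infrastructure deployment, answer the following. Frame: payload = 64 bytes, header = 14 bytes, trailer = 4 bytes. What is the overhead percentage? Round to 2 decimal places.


Given: payload = 64 B, header = 14 B, trailer = 4 B
Overhead bytes = header + trailer = 14 + 4 = 18
Total frame = payload + overhead = 64 + 18 = 82
Overhead % = 18 / 82 * 100 = 21.9512% -> 21.95% (2 dp)

21.95


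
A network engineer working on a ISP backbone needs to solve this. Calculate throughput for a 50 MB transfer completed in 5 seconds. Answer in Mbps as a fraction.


Given: file = 50 MB, time = 5 s
File in Mb = 50 * 8 = 400 Mb
Throughput = 400 / 5 Mbps
Throughput = 80 Mbps

80


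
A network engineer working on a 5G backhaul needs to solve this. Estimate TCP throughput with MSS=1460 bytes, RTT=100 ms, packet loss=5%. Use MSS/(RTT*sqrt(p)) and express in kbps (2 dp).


Given: MSS = 1460 bytes, RTT = 100 ms, loss = 5%
RTT in seconds = 100 / 1000 = 0.1
Loss rate = 5% = 0.05
sqrt(loss) = sqrt(0.05) = 0.223606797750
Throughput (bytes/s) = 1460 / (0.1 * 0.223606797750) = 65293.1849
Throughput (kbps) = 65293.1849 * 8 / 1000 = 522.345480 -> 522.35 kbps (2 dp)

522.35


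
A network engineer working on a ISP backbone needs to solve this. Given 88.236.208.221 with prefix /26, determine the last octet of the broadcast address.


Given: IP = 88.236.208.221, prefix = /26
Host bits = 32 - 26 = 6
Network last octet = 221 AND mask = 192
Host part size = 2^6 - 1 = 63
Broadcast last octet = 192 OR 63 = 255

255


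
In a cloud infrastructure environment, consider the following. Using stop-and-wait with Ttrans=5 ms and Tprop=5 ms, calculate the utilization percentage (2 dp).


Given: Ttrans = 5 ms, Tprop = 5 ms
RTT = 2 * Tprop = 2 * 5 = 10 ms
U = Ttrans / (Ttrans + RTT)
U = 5 / (5 + 10)
U = 5 / 15 = 0.333333
U% = 33.33%

33.33


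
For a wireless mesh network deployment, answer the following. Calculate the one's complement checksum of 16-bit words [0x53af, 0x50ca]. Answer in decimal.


Given words: [0x53af, 0x50ca]
Step 1: Sum all words
Raw sum = 21423 + 20682 = 42105
One's complement = ~42105 & 0xFFFF = 23430

23430


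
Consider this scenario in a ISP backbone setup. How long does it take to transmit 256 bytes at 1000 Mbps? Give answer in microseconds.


Given: packet = 256 bytes, bandwidth = 1000 Mbps
Packet in bits = 256 * 8 = 2048 bits
Bandwidth = 1000 * 10^6 = 1000000000 bps
Time = 2048 / 1000000000 seconds
Time in us = 2048 * 10^6 / 1000000000 = 2.048

2.048


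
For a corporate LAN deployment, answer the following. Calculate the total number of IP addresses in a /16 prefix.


Given: CIDR prefix /16
Host bits = 32 - 16 = 16
Total addresses = 2^16 = 65536

65536


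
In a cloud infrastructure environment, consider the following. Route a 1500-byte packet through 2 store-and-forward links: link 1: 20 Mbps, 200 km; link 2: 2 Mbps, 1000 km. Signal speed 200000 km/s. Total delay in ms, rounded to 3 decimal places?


Packet = 1500 bytes = 12000 bits. Store-and-forward: sum (t_trans + t_prop) per link.
Link 1: t_trans = 12000/(20*10^6) s = 0.6000 ms; t_prop = 200/200000 s = 1.0000 ms; subtotal = 1.6000 ms
Link 2: t_trans = 12000/(2*10^6) s = 6.0000 ms; t_prop = 1000/200000 s = 5.0000 ms; subtotal = 11.0000 ms
End-to-end = 1.6000 + 11.0000 = 12.6000 ms -> 12.600 ms (3 dp)

12.600


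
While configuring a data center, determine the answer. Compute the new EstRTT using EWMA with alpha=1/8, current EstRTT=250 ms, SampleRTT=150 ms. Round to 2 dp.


Given: EstRTT = 250 ms, SampleRTT = 150 ms, alpha = 1/8
New EstRTT = (1 - alpha) * EstRTT + alpha * SampleRTT
(7/8) * 250 = 218.75
(1/8) * 150 = 18.75
New EstRTT = 218.75 + 18.75 = 237.5 ms -> 237.50 ms (2 dp)

237.50


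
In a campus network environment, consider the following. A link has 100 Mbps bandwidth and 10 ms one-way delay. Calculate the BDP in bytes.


Given: bandwidth = 100 Mbps, delay = 10 ms
BDP in bits = 100 * 10^6 * 10 / 1000
BDP in bits = 1000000
BDP in bytes = 1000000 / 8 = 125000

125000


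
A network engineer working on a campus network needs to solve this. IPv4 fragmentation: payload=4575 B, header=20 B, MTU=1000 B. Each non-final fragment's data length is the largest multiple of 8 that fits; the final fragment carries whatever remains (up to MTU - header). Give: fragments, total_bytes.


Max data per non-final fragment = floor((MTU - header)/8)*8 = floor((1000 - 20)/8)*8 = floor(980/8)*8 = 976 B
Final fragment needs no 8-byte alignment: it can carry up to MTU - header = 980 B
Non-final fragments needed = ceil((payload - 980) / 976) = ceil(3595/976) = ceil(3.6834) = 4
Number of fragments = 4 + 1 = 5
Fragment sizes (data): 4 * 976 B + 671 B (last, 671 <= 980 OK)
Total bytes sent = payload + n_frags * header = 4575 + 5*20 = 4575 + 100 = 4675 B

5, 4675


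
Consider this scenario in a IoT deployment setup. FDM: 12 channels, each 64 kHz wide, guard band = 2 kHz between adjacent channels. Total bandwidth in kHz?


Given: 12 channels, 64 kHz each, guard = 2 kHz
Channel bandwidth = 12 * 64 = 768 kHz
Guard bands = 11 gaps * 2 kHz = 22 kHz
Total = 768 + 22 = 790 kHz

790


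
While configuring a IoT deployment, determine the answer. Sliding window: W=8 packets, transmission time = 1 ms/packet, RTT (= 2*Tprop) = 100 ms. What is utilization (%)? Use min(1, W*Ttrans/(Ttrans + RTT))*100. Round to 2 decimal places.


Given: W = 8, Ttrans = 1 ms, RTT = 100 ms (= 2 * Tprop, Tprop = 50 ms)
Cycle time = Ttrans + RTT = 1 + 100 = 101 ms (first packet sent until its ACK returns)
W * Ttrans = 8 * 1 = 8 ms of sending per cycle
W * Ttrans / (Ttrans + RTT) = 8 / 101 = 0.079208
U = min(1, 0.079208) = 0.079208
U% = 7.92%

7.92


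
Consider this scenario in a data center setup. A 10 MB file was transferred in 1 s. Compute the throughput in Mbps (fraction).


Given: file = 10 MB, time = 1 s
File in Mb = 10 * 8 = 80 Mb
Throughput = 80 / 1 Mbps
Throughput = 80 Mbps

80


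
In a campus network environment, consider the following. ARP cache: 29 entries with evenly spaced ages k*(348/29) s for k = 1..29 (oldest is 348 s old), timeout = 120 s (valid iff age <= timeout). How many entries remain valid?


Ages are k * 348/29 s for k = 1..29 (spacing = 12.0000 s).
Entry k is valid iff k * 348/29 <= 120 iff k <= 29 * 120 / 348 = 10.0000
n_valid = floor(10.0000) = 10
(n_stale = 29 - 10 = 19)

10


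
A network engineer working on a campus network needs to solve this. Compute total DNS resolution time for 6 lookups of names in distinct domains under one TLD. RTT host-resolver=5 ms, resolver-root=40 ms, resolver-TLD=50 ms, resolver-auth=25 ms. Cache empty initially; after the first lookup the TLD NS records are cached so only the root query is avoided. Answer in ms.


Lookup 1 (cold cache): local + root + TLD + auth = 5 + 40 + 50 + 25 = 120 ms
Lookups 2..6 (TLD NS cached -> skip root; new domain -> still ask TLD and auth): local + TLD + auth = 5 + 50 + 25 = 80 ms each
Remaining 5 lookups: 5 * 80 = 400 ms
Total = 120 + 400 = 520 ms

520


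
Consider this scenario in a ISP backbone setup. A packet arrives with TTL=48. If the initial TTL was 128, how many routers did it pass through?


Given: initial TTL = 128, received TTL = 48
Hops = initial TTL - received TTL
Hops = 128 - 48 = 80

80


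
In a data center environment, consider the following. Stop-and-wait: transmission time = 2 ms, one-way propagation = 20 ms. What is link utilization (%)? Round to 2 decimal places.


Given: Ttrans = 2 ms, Tprop = 20 ms
RTT = 2 * Tprop = 2 * 20 = 40 ms
U = Ttrans / (Ttrans + RTT)
U = 2 / (2 + 40)
U = 2 / 42 = 0.047619
U% = 4.76%

4.76


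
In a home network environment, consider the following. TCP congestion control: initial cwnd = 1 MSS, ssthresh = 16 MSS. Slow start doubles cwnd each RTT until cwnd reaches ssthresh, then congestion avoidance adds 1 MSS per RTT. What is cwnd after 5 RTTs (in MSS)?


RTT 0: cwnd = 1 MSS (initial)
RTT 1: cwnd = 2 MSS (slow start, doubled)
RTT 2: cwnd = 4 MSS (slow start, doubled)
RTT 3: cwnd = 8 MSS (slow start, doubled)
RTT 4: cwnd = 16 MSS (slow start, doubled)
RTT 5: cwnd = 17 MSS (congestion avoidance, +1)

17


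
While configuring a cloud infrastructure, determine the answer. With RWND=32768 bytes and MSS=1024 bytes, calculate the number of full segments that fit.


Given: RWND = 32768 bytes, MSS = 1024 bytes
Full segments = floor(RWND / MSS)
Full segments = floor(32768 / 1024)
Full segments = floor(32.0) = 32

32


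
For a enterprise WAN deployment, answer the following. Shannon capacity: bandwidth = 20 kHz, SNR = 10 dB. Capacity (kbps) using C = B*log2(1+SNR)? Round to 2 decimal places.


Given: B = 20 kHz, SNR = 10 dB
SNR linear = 10^(10/10) = 10
1 + SNR = 11
log2(11) = 3.4594316186
C = 20 * 1000 * 3.4594316186 = 69188.6324 bps
C = 69.188632 kbps -> 69.19 kbps (2 dp)

69.19


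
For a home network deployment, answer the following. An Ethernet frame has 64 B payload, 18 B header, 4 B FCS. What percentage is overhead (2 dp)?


Given: payload = 64 B, header = 18 B, trailer = 4 B
Overhead bytes = header + trailer = 18 + 4 = 22
Total frame = payload + overhead = 64 + 22 = 86
Overhead % = 22 / 86 * 100 = 25.5814% -> 25.58% (2 dp)

25.58


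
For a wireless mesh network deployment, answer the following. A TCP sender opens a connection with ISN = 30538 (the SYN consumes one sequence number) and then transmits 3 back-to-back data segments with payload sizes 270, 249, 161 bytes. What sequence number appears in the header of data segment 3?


The SYN occupies sequence number ISN = 30538, so the first data byte is ISN + 1 = 30539.
SEQ of data segment i = (ISN + 1) + sum of payload sizes of segments 1..i-1.
Segment 1: SEQ = 30539, payload = 270 bytes
Segment 2: SEQ = 30809, payload = 249 bytes
Segment 3: SEQ = 31058, payload = 161 bytes
SEQ of segment 3 = 30539 + 270 + 249 = 31058

31058


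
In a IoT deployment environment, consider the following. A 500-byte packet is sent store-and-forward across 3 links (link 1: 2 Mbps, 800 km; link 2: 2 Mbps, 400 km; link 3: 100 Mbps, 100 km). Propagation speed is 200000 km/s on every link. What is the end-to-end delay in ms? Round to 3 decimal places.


Packet = 500 bytes = 4000 bits. Store-and-forward: sum (t_trans + t_prop) per link.
Link 1: t_trans = 4000/(2*10^6) s = 2.0000 ms; t_prop = 800/200000 s = 4.0000 ms; subtotal = 6.0000 ms
Link 2: t_trans = 4000/(2*10^6) s = 2.0000 ms; t_prop = 400/200000 s = 2.0000 ms; subtotal = 4.0000 ms
Link 3: t_trans = 4000/(100*10^6) s = 0.0400 ms; t_prop = 100/200000 s = 0.5000 ms; subtotal = 0.5400 ms
End-to-end = 6.0000 + 4.0000 + 0.5400 = 10.5400 ms -> 10.540 ms (3 dp)

10.540


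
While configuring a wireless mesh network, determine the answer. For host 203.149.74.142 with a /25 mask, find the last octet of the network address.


Given: IP = 203.149.74.142, prefix = /25
Subnet mask = 255.255.255.128
Last octet of IP: 142
Last octet of mask: 128
Network last octet = 142 AND 128 = 128

128


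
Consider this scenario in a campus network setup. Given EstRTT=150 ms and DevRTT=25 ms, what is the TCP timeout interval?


Given: EstRTT = 150 ms, DevRTT = 25 ms
Timeout = EstRTT + 4 * DevRTT
4 * DevRTT = 4 * 25 = 100
Timeout = 150 + 100 = 250 ms

250


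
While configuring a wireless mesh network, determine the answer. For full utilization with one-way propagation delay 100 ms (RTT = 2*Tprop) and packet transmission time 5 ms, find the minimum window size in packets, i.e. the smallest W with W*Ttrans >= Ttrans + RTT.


Given: Ttrans = 5 ms, RTT = 200 ms (= 2 * Tprop, Tprop = 100 ms)
Time until first ACK returns = Ttrans + RTT = 5 + 200 = 205 ms
Need W * Ttrans >= Ttrans + RTT  ->  W >= (Ttrans + RTT) / Ttrans
(Ttrans + RTT) / Ttrans = 205 / 5 = 41
W_min = ceil(41) = 41

41


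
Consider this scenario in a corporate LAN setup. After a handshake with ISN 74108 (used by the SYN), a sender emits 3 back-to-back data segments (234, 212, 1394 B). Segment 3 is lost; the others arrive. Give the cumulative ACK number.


SYN uses sequence number 74108; first data byte = ISN + 1 = 74109.
Segment 1: SEQ = 74109, len = 234 B, covers [74109, 74342]
Segment 2: SEQ = 74343, len = 212 B, covers [74343, 74554]
Segment 3: SEQ = 74555, len = 1394 B, covers [74555, 75948] [LOST]
In-order data received: bytes [74109, 74554] (segments 1..2).
Segment 3 missing -> gap begins at byte 74555.
Cumulative ACK = next expected in-order byte = 74109 + 234 + 212 = 74555

74555


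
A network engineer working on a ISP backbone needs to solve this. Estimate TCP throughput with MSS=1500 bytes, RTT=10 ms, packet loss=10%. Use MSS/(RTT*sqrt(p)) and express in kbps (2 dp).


Given: MSS = 1500 bytes, RTT = 10 ms, loss = 10%
RTT in seconds = 10 / 1000 = 0.01
Loss rate = 10% = 0.1
sqrt(loss) = sqrt(0.1) = 0.316227766017
Throughput (bytes/s) = 1500 / (0.01 * 0.316227766017) = 474341.6490
Throughput (kbps) = 474341.6490 * 8 / 1000 = 3794.733192 -> 3794.73 kbps (2 dp)

3794.73


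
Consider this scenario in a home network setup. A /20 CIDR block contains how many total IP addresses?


Given: CIDR prefix /20
Host bits = 32 - 20 = 12
Total addresses = 2^12 = 4096

4096


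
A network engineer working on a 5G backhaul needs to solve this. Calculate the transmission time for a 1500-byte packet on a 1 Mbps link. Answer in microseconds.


Given: packet = 1500 bytes, bandwidth = 1 Mbps
Packet in bits = 1500 * 8 = 12000 bits
Bandwidth = 1 * 10^6 = 1000000 bps
Time = 12000 / 1000000 seconds
Time in us = 12000 * 10^6 / 1000000 = 12000

12000


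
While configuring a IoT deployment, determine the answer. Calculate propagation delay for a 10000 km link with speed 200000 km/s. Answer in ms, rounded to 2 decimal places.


Given: distance = 10000 km, speed = 200000 km/s
Delay = distance / speed = 10000 / 200000 seconds
Delay in ms = 10000 * 1000 / 200000
Delay = 50.0000 ms
Rounded to 2 dp = 50.00 ms

50.00


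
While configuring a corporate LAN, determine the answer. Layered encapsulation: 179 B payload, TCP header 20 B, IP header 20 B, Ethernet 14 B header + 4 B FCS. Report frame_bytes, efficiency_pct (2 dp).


TCP segment = 179 + 20 = 199 B
IP packet = 199 + 20 = 219 B
Ethernet frame = 219 + 14 + 4 = 237 B
Efficiency = app / frame = 179 / 237 = 0.755274 = 75.5274% -> 75.53% (2 dp)

237, 75.53


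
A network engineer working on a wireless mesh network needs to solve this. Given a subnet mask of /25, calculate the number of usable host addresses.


Given: subnet mask /25
Host bits = 32 - 25 = 7
Total addresses = 2^7 = 128
Usable hosts = 128 - 2 (network + broadcast) = 126

126


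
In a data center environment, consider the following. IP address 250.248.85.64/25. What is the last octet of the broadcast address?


Given: IP = 250.248.85.64, prefix = /25
Host bits = 32 - 25 = 7
Network last octet = 64 AND mask = 0
Host part size = 2^7 - 1 = 127
Broadcast last octet = 0 OR 127 = 127

127


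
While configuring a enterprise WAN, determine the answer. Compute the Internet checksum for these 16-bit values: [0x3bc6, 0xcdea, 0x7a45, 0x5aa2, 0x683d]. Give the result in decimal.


Given words: [0x3bc6, 0xcdea, 0x7a45, 0x5aa2, 0x683d]
Step 1: Sum all words
Raw sum = 15302 + 52714 + 31301 + 23202 + 26685 = 149204
Step 2: Fold carry: (18132 + 2) = 18134
One's complement = ~18134 & 0xFFFF = 47401

47401
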